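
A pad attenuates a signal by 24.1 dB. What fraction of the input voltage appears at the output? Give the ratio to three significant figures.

Voltage ratio = 10^(dB/20).
10^(-24.1/20) = 10^(-1.205) = 0.0624.

0.0624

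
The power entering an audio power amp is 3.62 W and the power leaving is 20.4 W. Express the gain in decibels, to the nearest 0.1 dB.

Power ratio → dB uses the 10·log₁₀ form:
10·log₁₀(20.4/3.62) = 10·log₁₀(5.635) = 7.5 dB.

7.5 dB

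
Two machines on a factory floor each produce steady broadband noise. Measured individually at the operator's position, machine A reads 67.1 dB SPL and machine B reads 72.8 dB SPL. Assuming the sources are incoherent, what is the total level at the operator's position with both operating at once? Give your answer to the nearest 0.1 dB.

73.8 dB SPL

Incoherent sources sum as intensities:
L_total = 10·log₁₀(10^(67.1/10) + 10^(72.8/10)) = 10·log₁₀(24180000) = 73.8 dB SPL.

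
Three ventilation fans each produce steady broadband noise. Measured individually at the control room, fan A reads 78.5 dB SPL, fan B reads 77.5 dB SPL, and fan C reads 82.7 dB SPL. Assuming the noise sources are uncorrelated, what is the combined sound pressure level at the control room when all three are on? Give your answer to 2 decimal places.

84.96 dB SPL

Add the sources as powers (linear), then convert back to dB:
L_total = 10·log₁₀(10^(78.5/10) + 10^(77.5/10) + 10^(82.7/10)) = 10·log₁₀(313200000) = 84.96 dB SPL.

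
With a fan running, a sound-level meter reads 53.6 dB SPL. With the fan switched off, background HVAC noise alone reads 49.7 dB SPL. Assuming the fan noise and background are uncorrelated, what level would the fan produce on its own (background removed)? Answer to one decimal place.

Subtract intensities: L_src = 10·log₁₀(10^(L_total/10) − 10^(L_bg/10)).
L_src = 10·log₁₀(10^(53.6/10) − 10^(49.7/10)) = 10·log₁₀(135800) = 51.3 dB SPL.

51.3 dB SPL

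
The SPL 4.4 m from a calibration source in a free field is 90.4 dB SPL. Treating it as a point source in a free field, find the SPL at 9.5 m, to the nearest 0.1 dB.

83.7 dB SPL

Free-field point source: level drops by 20·log₁₀ of the distance ratio.
ΔL = −20·log₁₀(9.5/4.4) = -6.69 dB, so L₂ = 90.4 + (-6.69) = 83.7 dB SPL.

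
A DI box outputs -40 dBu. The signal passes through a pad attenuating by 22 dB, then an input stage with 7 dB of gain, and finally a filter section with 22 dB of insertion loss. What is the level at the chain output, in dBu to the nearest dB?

Cascaded gains and losses add directly in dB.
-40 − 22 + 7 − 22 = -77 dBu.

-77 dBu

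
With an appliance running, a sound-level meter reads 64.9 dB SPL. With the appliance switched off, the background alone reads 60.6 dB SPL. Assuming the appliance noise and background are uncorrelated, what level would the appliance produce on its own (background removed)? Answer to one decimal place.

Background correction is a power subtraction:
L_src = 10·log₁₀(10^(64.9/10) − 10^(60.6/10)) = 10·log₁₀(1942000) = 62.9 dB SPL.

62.9 dB SPL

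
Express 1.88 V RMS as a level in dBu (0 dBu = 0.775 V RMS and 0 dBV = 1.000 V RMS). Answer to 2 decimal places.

+7.70 dBu

dBu = 20·log₁₀(V / 0.775 V).
20·log₁₀(1.88/0.775) = +7.70 dBu.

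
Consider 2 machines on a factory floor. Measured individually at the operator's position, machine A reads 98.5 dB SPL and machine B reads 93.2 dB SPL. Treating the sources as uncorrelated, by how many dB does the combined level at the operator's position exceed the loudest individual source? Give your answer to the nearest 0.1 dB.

1.1 dB

Add the sources as powers (linear), then convert back to dB:
L_total = 10·log₁₀(10^(98.5/10) + 10^(93.2/10)) = 99.62 dB SPL.
Excess over the loudest (98.5 dB): 99.62 − 98.5 = 1.1 dB.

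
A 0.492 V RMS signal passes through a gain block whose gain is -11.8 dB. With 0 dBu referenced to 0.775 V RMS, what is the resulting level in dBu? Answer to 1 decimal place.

-15.7 dBu

Input level: 20·log₁₀(0.492/0.775) = -3.95 dBu.
Output: -3.95 − 11.8 = -15.7 dBu.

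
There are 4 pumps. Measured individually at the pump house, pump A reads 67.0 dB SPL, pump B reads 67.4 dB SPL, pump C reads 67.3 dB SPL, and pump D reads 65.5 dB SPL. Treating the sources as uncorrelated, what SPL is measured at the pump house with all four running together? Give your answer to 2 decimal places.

Uncorrelated sources add in intensity (power), not in dB.
L_total = 10·log₁₀(10^(67.0/10) + 10^(67.4/10) + 10^(67.3/10) + 10^(65.5/10)) = 10·log₁₀(19430000) = 72.88 dB SPL.

72.88 dB SPL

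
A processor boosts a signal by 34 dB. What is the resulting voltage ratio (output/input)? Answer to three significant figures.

50.1

Voltage ratio = 10^(dB/20).
10^(34/20) = 10^(1.700) = 50.1.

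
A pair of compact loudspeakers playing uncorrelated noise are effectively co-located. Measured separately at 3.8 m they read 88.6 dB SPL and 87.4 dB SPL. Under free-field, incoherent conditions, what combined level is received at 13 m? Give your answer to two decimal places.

80.37 dB SPL

Combined at 3.8 m: 10·log₁₀(10^(88.6/10)+10^(87.4/10)) = 91.052 dB SPL.
Then apply −20·log₁₀(13/3.8) = -10.683 dB → 80.37 dB SPL.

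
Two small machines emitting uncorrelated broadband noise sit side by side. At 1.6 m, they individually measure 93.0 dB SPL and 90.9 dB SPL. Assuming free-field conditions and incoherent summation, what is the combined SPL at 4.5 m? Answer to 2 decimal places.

86.10 dB SPL

Combined at 1.6 m: 10·log₁₀(10^(93.0/10)+10^(90.9/10)) = 95.086 dB SPL.
Then apply −20·log₁₀(4.5/1.6) = -8.982 dB → 86.10 dB SPL.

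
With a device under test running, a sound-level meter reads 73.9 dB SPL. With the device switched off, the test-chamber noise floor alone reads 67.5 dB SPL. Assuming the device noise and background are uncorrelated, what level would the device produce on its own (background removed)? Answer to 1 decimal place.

72.8 dB SPL

Subtract intensities: L_src = 10·log₁₀(10^(L_total/10) − 10^(L_bg/10)).
L_src = 10·log₁₀(10^(73.9/10) − 10^(67.5/10)) = 10·log₁₀(18920000) = 72.8 dB SPL.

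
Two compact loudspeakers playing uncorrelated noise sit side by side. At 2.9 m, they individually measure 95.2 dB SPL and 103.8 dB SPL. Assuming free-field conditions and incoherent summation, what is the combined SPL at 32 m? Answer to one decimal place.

Combined at 2.9 m: 10·log₁₀(10^(95.2/10)+10^(103.8/10)) = 104.36 dB SPL.
Then apply −20·log₁₀(32/2.9) = -20.86 dB → 83.5 dB SPL.

83.5 dB SPL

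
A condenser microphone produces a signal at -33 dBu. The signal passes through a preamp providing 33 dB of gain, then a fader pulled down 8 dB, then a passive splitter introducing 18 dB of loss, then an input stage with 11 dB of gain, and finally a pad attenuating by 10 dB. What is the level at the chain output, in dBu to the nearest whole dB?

-25 dBu

Gain stages sum in dB:
-33 + 33 − 8 − 18 + 11 − 10 = -25 dBu.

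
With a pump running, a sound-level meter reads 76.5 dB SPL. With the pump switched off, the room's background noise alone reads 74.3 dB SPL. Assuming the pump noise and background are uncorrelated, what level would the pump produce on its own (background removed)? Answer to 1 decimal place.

Background correction is a power subtraction:
L_src = 10·log₁₀(10^(76.5/10) − 10^(74.3/10)) = 10·log₁₀(17750000) = 72.5 dB SPL.

72.5 dB SPL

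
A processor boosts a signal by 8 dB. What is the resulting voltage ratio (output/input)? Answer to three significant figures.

Voltage ratio = 10^(dB/20).
10^(8/20) = 10^(0.4000) = 2.51.

2.51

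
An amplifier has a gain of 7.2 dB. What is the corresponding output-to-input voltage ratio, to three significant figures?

2.29

Voltage ratio = 10^(dB/20).
10^(7.2/20) = 10^(0.3600) = 2.29.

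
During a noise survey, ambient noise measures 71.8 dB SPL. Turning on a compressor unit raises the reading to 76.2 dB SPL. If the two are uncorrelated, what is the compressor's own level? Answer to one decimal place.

74.2 dB SPL

Subtract intensities: L_src = 10·log₁₀(10^(L_total/10) − 10^(L_bg/10)).
L_src = 10·log₁₀(10^(76.2/10) − 10^(71.8/10)) = 10·log₁₀(26550000) = 74.2 dB SPL.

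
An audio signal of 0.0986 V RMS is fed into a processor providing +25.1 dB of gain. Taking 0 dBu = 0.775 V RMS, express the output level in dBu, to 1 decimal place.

Input level: 20·log₁₀(0.0986/0.775) = -17.91 dBu.
Output: -17.91 + 25.1 = +7.2 dBu.

+7.2 dBu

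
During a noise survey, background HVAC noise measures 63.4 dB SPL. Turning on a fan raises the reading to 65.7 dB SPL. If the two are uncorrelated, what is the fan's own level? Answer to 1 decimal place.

Remove the background by subtracting linear intensities:
L_src = 10·log₁₀(10^(65.7/10) − 10^(63.4/10)) = 10·log₁₀(1528000) = 61.8 dB SPL.

61.8 dB SPL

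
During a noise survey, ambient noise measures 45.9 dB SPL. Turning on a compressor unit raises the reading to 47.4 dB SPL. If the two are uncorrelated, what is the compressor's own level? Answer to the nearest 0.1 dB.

Remove the background by subtracting linear intensities:
L_src = 10·log₁₀(10^(47.4/10) − 10^(45.9/10)) = 10·log₁₀(16050) = 42.1 dB SPL.

42.1 dB SPL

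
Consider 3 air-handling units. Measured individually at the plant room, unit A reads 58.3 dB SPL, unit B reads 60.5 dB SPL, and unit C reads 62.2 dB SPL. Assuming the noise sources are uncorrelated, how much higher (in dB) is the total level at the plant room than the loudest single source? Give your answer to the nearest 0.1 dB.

Add the sources as powers (linear), then convert back to dB:
L_total = 10·log₁₀(10^(58.3/10) + 10^(60.5/10) + 10^(62.2/10)) = 65.39 dB SPL.
Excess over the loudest (62.2 dB): 65.39 − 62.2 = 3.2 dB.

3.2 dB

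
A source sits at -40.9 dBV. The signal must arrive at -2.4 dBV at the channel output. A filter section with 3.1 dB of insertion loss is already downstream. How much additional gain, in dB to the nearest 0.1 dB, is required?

The required make-up gain is the shortfall in the dB sum.
G = -2.4 − (-40.9) + 3.1 = 41.6 dB.

41.6 dB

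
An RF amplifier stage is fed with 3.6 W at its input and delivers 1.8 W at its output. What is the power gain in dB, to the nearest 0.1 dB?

For a power ratio, dB = 10·log₁₀(P₂/P₁).
10·log₁₀(1.8/3.6) = 10·log₁₀(0.5000) = -3.0 dB.

-3.0 dB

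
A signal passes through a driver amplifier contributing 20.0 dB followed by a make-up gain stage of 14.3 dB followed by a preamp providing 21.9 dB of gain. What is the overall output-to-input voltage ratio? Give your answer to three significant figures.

646

Net gain = 20.0 + 14.3 + 21.9 = 56.2 dB.
Voltage ratio = 10^(56.2/20) = 646.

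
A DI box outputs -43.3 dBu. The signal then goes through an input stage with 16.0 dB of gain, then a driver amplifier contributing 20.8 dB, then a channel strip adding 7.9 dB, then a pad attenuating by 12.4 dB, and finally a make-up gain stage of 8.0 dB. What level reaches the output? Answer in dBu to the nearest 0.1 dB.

-3.0 dBu

In dB, series stages simply add:
-43.3 + 16.0 + 20.8 + 7.9 − 12.4 + 8.0 = -3.0 dBu.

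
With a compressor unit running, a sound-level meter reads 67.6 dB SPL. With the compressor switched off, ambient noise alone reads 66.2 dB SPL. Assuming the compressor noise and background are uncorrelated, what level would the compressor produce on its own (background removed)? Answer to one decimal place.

62.0 dB SPL

Remove the background by subtracting linear intensities:
L_src = 10·log₁₀(10^(67.6/10) − 10^(66.2/10)) = 10·log₁₀(1586000) = 62.0 dB SPL.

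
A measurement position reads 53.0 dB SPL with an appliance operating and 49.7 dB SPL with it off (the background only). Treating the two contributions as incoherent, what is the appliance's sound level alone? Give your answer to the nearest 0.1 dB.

50.3 dB SPL

Subtract intensities: L_src = 10·log₁₀(10^(L_total/10) − 10^(L_bg/10)).
L_src = 10·log₁₀(10^(53.0/10) − 10^(49.7/10)) = 10·log₁₀(106200) = 50.3 dB SPL.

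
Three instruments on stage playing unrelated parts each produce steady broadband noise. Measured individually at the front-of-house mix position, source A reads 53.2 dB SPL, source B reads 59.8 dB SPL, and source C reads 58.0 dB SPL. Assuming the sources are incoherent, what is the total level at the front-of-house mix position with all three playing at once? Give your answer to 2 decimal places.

62.54 dB SPL

Add the sources as powers (linear), then convert back to dB:
L_total = 10·log₁₀(10^(53.2/10) + 10^(59.8/10) + 10^(58.0/10)) = 10·log₁₀(1795000) = 62.54 dB SPL.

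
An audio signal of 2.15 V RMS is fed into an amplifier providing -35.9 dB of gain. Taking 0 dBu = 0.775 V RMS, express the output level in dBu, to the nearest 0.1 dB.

Input level: 20·log₁₀(2.15/0.775) = 8.86 dBu.
Output: 8.86 − 35.9 = -27.0 dBu.

-27.0 dBu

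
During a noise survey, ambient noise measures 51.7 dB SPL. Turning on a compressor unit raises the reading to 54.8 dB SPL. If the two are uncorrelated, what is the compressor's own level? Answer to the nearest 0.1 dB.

Background correction is a power subtraction:
L_src = 10·log₁₀(10^(54.8/10) − 10^(51.7/10)) = 10·log₁₀(154100) = 51.9 dB SPL.

51.9 dB SPL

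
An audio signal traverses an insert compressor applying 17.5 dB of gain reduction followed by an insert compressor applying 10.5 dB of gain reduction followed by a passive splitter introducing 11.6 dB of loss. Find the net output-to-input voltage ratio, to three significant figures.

Net gain = (−17.5) + (−10.5) + (−11.6) = -39.6 dB.
Voltage ratio = 10^(-39.6/20) = 0.0105.

0.0105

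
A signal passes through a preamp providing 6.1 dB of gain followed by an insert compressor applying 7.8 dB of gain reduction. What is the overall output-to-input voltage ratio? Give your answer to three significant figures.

0.822

Net gain = 6.1 + (−7.8) = -1.7 dB.
Voltage ratio = 10^(-1.7/20) = 0.822.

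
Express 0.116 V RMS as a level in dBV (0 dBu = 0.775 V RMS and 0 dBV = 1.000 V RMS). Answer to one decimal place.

dBV = 20·log₁₀(V / 1.000 V).
20·log₁₀(0.116/1.000) = -18.7 dBV.

-18.7 dBV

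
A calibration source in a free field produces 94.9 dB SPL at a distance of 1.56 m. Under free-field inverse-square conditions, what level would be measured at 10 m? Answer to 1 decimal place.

78.8 dB SPL

Free-field point source: level drops by 20·log₁₀ of the distance ratio.
ΔL = −20·log₁₀(10/1.56) = -16.14 dB, so L₂ = 94.9 + (-16.14) = 78.8 dB SPL.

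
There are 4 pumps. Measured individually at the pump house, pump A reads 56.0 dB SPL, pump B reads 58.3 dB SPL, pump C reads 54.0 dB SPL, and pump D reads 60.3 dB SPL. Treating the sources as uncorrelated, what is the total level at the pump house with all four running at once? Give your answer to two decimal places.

63.80 dB SPL

Uncorrelated sources add in intensity (power), not in dB.
L_total = 10·log₁₀(10^(56.0/10) + 10^(58.3/10) + 10^(54.0/10) + 10^(60.3/10)) = 10·log₁₀(2397000) = 63.80 dB SPL.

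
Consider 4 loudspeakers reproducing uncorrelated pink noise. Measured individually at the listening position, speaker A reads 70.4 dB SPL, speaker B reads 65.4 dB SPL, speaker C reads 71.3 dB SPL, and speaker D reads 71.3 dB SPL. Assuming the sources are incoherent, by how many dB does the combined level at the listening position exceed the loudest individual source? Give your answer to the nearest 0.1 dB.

4.9 dB

Add the sources as powers (linear), then convert back to dB:
L_total = 10·log₁₀(10^(70.4/10) + 10^(65.4/10) + 10^(71.3/10) + 10^(71.3/10)) = 76.17 dB SPL.
Excess over the loudest (71.3 dB): 76.17 − 71.3 = 4.9 dB.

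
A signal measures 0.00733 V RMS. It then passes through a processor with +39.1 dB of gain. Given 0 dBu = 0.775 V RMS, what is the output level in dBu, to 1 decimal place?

-1.4 dBu

Input level: 20·log₁₀(0.00733/0.775) = -40.48 dBu.
Output: -40.48 + 39.1 = -1.4 dBu.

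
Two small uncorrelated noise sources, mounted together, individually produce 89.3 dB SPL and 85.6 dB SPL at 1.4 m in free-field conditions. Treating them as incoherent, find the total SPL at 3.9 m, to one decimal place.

81.9 dB SPL

Combined at 1.4 m: 10·log₁₀(10^(89.3/10)+10^(85.6/10)) = 90.84 dB SPL.
Then apply −20·log₁₀(3.9/1.4) = -8.90 dB → 81.9 dB SPL.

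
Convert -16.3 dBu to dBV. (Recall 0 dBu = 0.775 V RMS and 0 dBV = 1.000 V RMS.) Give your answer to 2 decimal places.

-18.51 dBV

The offset between the scales is 20·log₁₀(0.775/1.000) = −2.214 dB.
So dBV = -16.3 − 2.214 = -18.51 dBV.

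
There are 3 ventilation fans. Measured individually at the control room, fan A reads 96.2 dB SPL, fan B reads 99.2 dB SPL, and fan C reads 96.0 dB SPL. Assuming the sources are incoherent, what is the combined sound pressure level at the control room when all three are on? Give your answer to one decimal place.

Add the sources as powers (linear), then convert back to dB:
L_total = 10·log₁₀(10^(96.2/10) + 10^(99.2/10) + 10^(96.0/10)) = 10·log₁₀(16467000000) = 102.2 dB SPL.

102.2 dB SPL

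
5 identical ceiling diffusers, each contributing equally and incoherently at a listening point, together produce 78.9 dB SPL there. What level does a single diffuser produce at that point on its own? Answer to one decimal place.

71.9 dB SPL

5 equal incoherent sources add 10·log₁₀(5) = 6.99 dB over one source.
L_one = 78.9 − 6.99 = 71.9 dB SPL.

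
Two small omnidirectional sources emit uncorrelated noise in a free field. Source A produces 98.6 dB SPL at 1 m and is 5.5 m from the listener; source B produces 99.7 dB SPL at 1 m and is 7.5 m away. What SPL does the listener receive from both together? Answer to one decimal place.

At the listener: L_A = 98.6 − 20·log₁₀(5.5) = 83.79 dB; L_B = 99.7 − 20·log₁₀(7.5) = 82.20 dB.
Combined: 10·log₁₀(10^(83.79/10)+10^(82.20/10)) = 86.1 dB SPL.

86.1 dB SPL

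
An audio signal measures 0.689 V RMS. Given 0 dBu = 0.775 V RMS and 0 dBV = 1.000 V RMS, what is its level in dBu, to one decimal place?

dBu = 20·log₁₀(V / 0.775 V).
20·log₁₀(0.689/0.775) = -1.0 dBu.

-1.0 dBu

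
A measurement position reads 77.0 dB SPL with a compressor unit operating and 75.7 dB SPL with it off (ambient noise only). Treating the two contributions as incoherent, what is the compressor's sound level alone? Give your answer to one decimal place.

71.1 dB SPL

Remove the background by subtracting linear intensities:
L_src = 10·log₁₀(10^(77.0/10) − 10^(75.7/10)) = 10·log₁₀(12970000) = 71.1 dB SPL.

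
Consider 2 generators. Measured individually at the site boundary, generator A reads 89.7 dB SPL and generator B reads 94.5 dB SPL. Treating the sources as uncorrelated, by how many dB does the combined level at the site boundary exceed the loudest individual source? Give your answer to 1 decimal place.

Incoherent sources sum as intensities:
L_total = 10·log₁₀(10^(89.7/10) + 10^(94.5/10)) = 95.74 dB SPL.
Excess over the loudest (94.5 dB): 95.74 − 94.5 = 1.2 dB.

1.2 dB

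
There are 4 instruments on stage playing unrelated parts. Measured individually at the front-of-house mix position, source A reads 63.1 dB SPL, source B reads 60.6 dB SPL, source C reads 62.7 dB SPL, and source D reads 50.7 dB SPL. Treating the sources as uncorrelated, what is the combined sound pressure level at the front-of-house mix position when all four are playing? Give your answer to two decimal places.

67.13 dB SPL

Uncorrelated sources add in intensity (power), not in dB.
L_total = 10·log₁₀(10^(63.1/10) + 10^(60.6/10) + 10^(62.7/10) + 10^(50.7/10)) = 10·log₁₀(5169000) = 67.13 dB SPL.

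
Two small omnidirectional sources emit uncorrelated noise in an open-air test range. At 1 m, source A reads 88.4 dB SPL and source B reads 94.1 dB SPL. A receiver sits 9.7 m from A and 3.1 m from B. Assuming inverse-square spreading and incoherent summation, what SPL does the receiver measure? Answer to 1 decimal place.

84.4 dB SPL

At the listener: L_A = 88.4 − 20·log₁₀(9.7) = 68.66 dB; L_B = 94.1 − 20·log₁₀(3.1) = 84.27 dB.
Combined: 10·log₁₀(10^(68.66/10)+10^(84.27/10)) = 84.4 dB SPL.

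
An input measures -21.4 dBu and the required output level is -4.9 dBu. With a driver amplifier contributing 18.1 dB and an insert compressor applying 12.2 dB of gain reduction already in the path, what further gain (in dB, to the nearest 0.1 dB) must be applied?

10.6 dB

The required make-up gain is the shortfall in the dB sum.
G = -4.9 − (-21.4) − 18.1 + 12.2 = 10.6 dB.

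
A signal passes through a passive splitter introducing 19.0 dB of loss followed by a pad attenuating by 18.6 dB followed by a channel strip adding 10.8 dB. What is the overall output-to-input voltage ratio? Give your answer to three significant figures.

0.0457

Net gain = (−19.0) + (−18.6) + 10.8 = -26.8 dB.
Voltage ratio = 10^(-26.8/20) = 0.0457.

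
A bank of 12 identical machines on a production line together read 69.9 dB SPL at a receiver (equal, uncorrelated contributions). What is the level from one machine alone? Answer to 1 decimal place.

59.1 dB SPL

12 equal incoherent sources add 10·log₁₀(12) = 10.79 dB over one source.
L_one = 69.9 − 10.79 = 59.1 dB SPL.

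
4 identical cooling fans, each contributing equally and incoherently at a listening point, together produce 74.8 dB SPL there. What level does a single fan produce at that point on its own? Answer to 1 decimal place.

68.8 dB SPL

4 equal incoherent sources add 10·log₁₀(4) = 6.02 dB over one source.
L_one = 74.8 − 6.02 = 68.8 dB SPL.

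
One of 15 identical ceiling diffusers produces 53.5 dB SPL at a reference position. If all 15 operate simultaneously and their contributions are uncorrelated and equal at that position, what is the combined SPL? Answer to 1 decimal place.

15 equal incoherent sources raise the level by 10·log₁₀(15) = 11.76 dB.
L_total = 53.5 + 11.76 = 65.3 dB SPL.

65.3 dB SPL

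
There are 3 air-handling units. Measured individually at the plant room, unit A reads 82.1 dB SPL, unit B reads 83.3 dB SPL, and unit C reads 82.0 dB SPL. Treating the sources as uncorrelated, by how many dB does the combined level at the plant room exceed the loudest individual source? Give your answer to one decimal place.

4.0 dB

Uncorrelated sources add in intensity (power), not in dB.
L_total = 10·log₁₀(10^(82.1/10) + 10^(83.3/10) + 10^(82.0/10)) = 87.28 dB SPL.
Excess over the loudest (83.3 dB): 87.28 − 83.3 = 4.0 dB.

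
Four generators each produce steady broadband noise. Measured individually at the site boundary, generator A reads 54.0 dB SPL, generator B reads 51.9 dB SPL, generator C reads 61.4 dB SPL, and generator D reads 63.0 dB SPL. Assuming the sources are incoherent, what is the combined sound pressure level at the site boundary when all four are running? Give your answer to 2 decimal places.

Add the sources as powers (linear), then convert back to dB:
L_total = 10·log₁₀(10^(54.0/10) + 10^(51.9/10) + 10^(61.4/10) + 10^(63.0/10)) = 10·log₁₀(3782000) = 65.78 dB SPL.

65.78 dB SPL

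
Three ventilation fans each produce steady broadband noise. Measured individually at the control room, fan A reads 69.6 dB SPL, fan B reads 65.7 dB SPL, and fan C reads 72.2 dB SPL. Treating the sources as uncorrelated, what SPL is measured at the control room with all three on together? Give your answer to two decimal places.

74.69 dB SPL

Add the sources as powers (linear), then convert back to dB:
L_total = 10·log₁₀(10^(69.6/10) + 10^(65.7/10) + 10^(72.2/10)) = 10·log₁₀(29430000) = 74.69 dB SPL.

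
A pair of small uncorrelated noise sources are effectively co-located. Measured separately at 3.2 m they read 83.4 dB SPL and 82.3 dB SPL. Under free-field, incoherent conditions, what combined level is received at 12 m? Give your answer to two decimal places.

Combined at 3.2 m: 10·log₁₀(10^(83.4/10)+10^(82.3/10)) = 85.895 dB SPL.
Then apply −20·log₁₀(12/3.2) = -11.481 dB → 74.41 dB SPL.

74.41 dB SPL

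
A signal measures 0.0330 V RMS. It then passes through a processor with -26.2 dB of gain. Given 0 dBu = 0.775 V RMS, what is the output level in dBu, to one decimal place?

-53.6 dBu

Input level: 20·log₁₀(0.0330/0.775) = -27.42 dBu.
Output: -27.42 − 26.2 = -53.6 dBu.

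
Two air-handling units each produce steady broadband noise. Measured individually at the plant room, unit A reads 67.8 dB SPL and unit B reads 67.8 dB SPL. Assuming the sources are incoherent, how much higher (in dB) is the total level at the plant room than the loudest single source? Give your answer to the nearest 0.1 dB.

3.0 dB

Incoherent sources sum as intensities:
L_total = 10·log₁₀(10^(67.8/10) + 10^(67.8/10)) = 70.81 dB SPL.
Excess over the loudest (67.8 dB): 70.81 − 67.8 = 3.0 dB.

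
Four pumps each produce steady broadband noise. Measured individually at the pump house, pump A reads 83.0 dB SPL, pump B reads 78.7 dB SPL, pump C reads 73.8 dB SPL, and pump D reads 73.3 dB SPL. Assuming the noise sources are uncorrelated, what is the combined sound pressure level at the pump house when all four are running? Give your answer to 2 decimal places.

85.04 dB SPL

Uncorrelated sources add in intensity (power), not in dB.
L_total = 10·log₁₀(10^(83.0/10) + 10^(78.7/10) + 10^(73.8/10) + 10^(73.3/10)) = 10·log₁₀(319000000) = 85.04 dB SPL.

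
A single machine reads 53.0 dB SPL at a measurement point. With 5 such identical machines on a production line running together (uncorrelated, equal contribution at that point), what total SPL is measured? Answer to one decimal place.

5 equal incoherent sources raise the level by 10·log₁₀(5) = 6.99 dB.
L_total = 53.0 + 6.99 = 60.0 dB SPL.

60.0 dB SPL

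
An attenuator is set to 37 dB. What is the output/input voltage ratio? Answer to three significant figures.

0.0141

Voltage ratio = 10^(dB/20).
10^(-37/20) = 10^(-1.850) = 0.0141.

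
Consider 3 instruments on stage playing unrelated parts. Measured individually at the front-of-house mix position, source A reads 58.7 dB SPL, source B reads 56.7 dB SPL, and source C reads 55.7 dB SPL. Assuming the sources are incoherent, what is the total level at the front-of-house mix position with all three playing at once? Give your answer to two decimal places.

61.99 dB SPL

Incoherent sources sum as intensities:
L_total = 10·log₁₀(10^(58.7/10) + 10^(56.7/10) + 10^(55.7/10)) = 10·log₁₀(1581000) = 61.99 dB SPL.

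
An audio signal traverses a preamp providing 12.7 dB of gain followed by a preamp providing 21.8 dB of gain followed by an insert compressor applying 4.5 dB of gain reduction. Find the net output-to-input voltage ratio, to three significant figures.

31.6

Net gain = 12.7 + 21.8 + (−4.5) = 30.0 dB.
Voltage ratio = 10^(30.0/20) = 31.6.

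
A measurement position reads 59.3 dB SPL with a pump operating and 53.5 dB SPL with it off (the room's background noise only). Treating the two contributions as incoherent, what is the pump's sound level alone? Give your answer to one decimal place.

Subtract intensities: L_src = 10·log₁₀(10^(L_total/10) − 10^(L_bg/10)).
L_src = 10·log₁₀(10^(59.3/10) − 10^(53.5/10)) = 10·log₁₀(627300) = 58.0 dB SPL.

58.0 dB SPL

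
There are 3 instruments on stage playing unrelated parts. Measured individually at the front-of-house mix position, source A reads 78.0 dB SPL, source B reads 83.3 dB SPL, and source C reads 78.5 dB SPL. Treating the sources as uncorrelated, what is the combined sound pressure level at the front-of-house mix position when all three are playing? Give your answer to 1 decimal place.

85.4 dB SPL

Incoherent sources sum as intensities:
L_total = 10·log₁₀(10^(78.0/10) + 10^(83.3/10) + 10^(78.5/10)) = 10·log₁₀(347700000) = 85.4 dB SPL.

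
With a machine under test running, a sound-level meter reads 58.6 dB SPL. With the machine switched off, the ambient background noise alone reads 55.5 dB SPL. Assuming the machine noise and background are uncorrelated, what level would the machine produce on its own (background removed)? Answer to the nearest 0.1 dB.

55.7 dB SPL

Subtract intensities: L_src = 10·log₁₀(10^(L_total/10) − 10^(L_bg/10)).
L_src = 10·log₁₀(10^(58.6/10) − 10^(55.5/10)) = 10·log₁₀(369600) = 55.7 dB SPL.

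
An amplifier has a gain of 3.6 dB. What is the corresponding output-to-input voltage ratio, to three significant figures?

Voltage ratio = 10^(dB/20).
10^(3.6/20) = 10^(0.1800) = 1.51.

1.51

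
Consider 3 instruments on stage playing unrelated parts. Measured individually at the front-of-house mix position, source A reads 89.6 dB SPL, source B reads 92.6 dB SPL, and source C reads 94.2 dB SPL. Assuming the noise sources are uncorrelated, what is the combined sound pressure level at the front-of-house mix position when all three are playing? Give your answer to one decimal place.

Uncorrelated sources add in intensity (power), not in dB.
L_total = 10·log₁₀(10^(89.6/10) + 10^(92.6/10) + 10^(94.2/10)) = 10·log₁₀(5362000000) = 97.3 dB SPL.

97.3 dB SPL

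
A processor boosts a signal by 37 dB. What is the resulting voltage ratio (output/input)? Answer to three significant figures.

Voltage ratio = 10^(dB/20).
10^(37/20) = 10^(1.850) = 70.8.

70.8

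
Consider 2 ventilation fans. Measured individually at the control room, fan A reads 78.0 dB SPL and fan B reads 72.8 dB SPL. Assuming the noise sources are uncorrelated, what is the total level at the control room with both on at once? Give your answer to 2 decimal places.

79.15 dB SPL

Uncorrelated sources add in intensity (power), not in dB.
L_total = 10·log₁₀(10^(78.0/10) + 10^(72.8/10)) = 10·log₁₀(82150000) = 79.15 dB SPL.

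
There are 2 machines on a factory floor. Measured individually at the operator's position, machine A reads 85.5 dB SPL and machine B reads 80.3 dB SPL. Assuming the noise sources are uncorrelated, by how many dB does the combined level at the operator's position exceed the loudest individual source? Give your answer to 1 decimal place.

Uncorrelated sources add in intensity (power), not in dB.
L_total = 10·log₁₀(10^(85.5/10) + 10^(80.3/10)) = 86.65 dB SPL.
Excess over the loudest (85.5 dB): 86.65 − 85.5 = 1.1 dB.

1.1 dB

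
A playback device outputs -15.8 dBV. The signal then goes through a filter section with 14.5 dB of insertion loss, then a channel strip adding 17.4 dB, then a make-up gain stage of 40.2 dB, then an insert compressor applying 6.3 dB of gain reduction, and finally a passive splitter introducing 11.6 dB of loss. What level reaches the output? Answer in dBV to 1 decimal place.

+9.4 dBV

Gain stages sum in dB:
-15.8 − 14.5 + 17.4 + 40.2 − 6.3 − 11.6 = +9.4 dBV.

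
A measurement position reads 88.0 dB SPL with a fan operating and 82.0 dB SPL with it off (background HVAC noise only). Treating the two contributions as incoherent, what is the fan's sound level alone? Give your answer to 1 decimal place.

Remove the background by subtracting linear intensities:
L_src = 10·log₁₀(10^(88.0/10) − 10^(82.0/10)) = 10·log₁₀(472500000) = 86.7 dB SPL.

86.7 dB SPL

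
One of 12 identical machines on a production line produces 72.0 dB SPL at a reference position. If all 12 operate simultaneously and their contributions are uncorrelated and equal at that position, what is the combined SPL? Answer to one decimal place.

12 equal incoherent sources raise the level by 10·log₁₀(12) = 10.79 dB.
L_total = 72.0 + 10.79 = 82.8 dB SPL.

82.8 dB SPL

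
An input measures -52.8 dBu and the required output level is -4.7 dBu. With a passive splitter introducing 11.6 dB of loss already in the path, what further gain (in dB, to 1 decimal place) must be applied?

The required make-up gain is the shortfall in the dB sum.
G = -4.7 − (-52.8) + 11.6 = 59.7 dB.

59.7 dB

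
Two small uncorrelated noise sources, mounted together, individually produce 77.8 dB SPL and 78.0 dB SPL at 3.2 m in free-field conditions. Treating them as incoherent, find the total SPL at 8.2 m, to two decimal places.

72.74 dB SPL

Combined at 3.2 m: 10·log₁₀(10^(77.8/10)+10^(78.0/10)) = 80.911 dB SPL.
Then apply −20·log₁₀(8.2/3.2) = -8.173 dB → 72.74 dB SPL.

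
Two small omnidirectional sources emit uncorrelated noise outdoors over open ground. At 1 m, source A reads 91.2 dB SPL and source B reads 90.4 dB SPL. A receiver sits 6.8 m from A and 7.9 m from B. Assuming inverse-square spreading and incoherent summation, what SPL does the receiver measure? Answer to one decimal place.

At the listener: L_A = 91.2 − 20·log₁₀(6.8) = 74.55 dB; L_B = 90.4 − 20·log₁₀(7.9) = 72.45 dB.
Combined: 10·log₁₀(10^(74.55/10)+10^(72.45/10)) = 76.6 dB SPL.

76.6 dB SPL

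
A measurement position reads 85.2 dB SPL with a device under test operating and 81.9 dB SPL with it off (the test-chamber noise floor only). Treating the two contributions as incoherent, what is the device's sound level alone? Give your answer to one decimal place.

Subtract intensities: L_src = 10·log₁₀(10^(L_total/10) − 10^(L_bg/10)).
L_src = 10·log₁₀(10^(85.2/10) − 10^(81.9/10)) = 10·log₁₀(176200000) = 82.5 dB SPL.

82.5 dB SPL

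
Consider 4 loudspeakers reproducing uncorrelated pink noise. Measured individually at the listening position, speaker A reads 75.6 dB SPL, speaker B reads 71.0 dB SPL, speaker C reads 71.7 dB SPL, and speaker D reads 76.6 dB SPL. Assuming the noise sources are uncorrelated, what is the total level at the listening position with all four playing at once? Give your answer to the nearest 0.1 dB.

80.4 dB SPL

Incoherent sources sum as intensities:
L_total = 10·log₁₀(10^(75.6/10) + 10^(71.0/10) + 10^(71.7/10) + 10^(76.6/10)) = 10·log₁₀(109400000) = 80.4 dB SPL.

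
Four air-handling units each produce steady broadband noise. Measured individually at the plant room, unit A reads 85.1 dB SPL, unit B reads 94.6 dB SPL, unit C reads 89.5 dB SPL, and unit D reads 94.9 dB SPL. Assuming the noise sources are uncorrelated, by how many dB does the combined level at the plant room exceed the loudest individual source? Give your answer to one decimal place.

Add the sources as powers (linear), then convert back to dB:
L_total = 10·log₁₀(10^(85.1/10) + 10^(94.6/10) + 10^(89.5/10) + 10^(94.9/10)) = 98.57 dB SPL.
Excess over the loudest (94.9 dB): 98.57 − 94.9 = 3.7 dB.

3.7 dB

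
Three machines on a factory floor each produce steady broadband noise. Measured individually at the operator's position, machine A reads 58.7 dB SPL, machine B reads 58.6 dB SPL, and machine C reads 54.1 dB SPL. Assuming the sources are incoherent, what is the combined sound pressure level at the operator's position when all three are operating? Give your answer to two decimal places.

Add the sources as powers (linear), then convert back to dB:
L_total = 10·log₁₀(10^(58.7/10) + 10^(58.6/10) + 10^(54.1/10)) = 10·log₁₀(1723000) = 62.36 dB SPL.

62.36 dB SPL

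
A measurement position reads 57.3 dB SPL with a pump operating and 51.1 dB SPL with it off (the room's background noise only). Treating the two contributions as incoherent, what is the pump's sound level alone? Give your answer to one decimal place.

Remove the background by subtracting linear intensities:
L_src = 10·log₁₀(10^(57.3/10) − 10^(51.1/10)) = 10·log₁₀(408200) = 56.1 dB SPL.

56.1 dB SPL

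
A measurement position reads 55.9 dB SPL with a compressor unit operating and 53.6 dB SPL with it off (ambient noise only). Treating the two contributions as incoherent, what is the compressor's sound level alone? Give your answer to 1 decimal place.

52.0 dB SPL

Remove the background by subtracting linear intensities:
L_src = 10·log₁₀(10^(55.9/10) − 10^(53.6/10)) = 10·log₁₀(160000) = 52.0 dB SPL.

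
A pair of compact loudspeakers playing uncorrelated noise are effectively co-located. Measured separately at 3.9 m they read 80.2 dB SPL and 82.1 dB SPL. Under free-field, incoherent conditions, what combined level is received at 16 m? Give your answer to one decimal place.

Combined at 3.9 m: 10·log₁₀(10^(80.2/10)+10^(82.1/10)) = 84.26 dB SPL.
Then apply −20·log₁₀(16/3.9) = -12.26 dB → 72.0 dB SPL.

72.0 dB SPL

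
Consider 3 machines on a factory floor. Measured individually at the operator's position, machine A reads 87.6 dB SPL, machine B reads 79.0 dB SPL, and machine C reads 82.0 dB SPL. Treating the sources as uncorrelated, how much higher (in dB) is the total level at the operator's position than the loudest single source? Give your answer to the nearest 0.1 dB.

1.5 dB

Incoherent sources sum as intensities:
L_total = 10·log₁₀(10^(87.6/10) + 10^(79.0/10) + 10^(82.0/10)) = 89.10 dB SPL.
Excess over the loudest (87.6 dB): 89.10 − 87.6 = 1.5 dB.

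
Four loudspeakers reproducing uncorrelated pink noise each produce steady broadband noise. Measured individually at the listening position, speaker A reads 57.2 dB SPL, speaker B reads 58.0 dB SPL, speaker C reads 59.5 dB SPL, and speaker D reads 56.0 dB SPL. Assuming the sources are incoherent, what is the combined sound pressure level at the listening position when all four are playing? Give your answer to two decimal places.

63.88 dB SPL

Incoherent sources sum as intensities:
L_total = 10·log₁₀(10^(57.2/10) + 10^(58.0/10) + 10^(59.5/10) + 10^(56.0/10)) = 10·log₁₀(2445000) = 63.88 dB SPL.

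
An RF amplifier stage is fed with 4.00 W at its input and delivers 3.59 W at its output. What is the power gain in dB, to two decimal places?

Power ratio → dB uses the 10·log₁₀ form:
10·log₁₀(3.59/4.00) = 10·log₁₀(0.8975) = -0.47 dB.

-0.47 dB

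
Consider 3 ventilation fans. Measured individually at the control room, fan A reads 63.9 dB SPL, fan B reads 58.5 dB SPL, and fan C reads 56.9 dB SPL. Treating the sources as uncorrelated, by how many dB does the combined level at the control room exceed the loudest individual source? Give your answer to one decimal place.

1.7 dB

Add the sources as powers (linear), then convert back to dB:
L_total = 10·log₁₀(10^(63.9/10) + 10^(58.5/10) + 10^(56.9/10)) = 65.63 dB SPL.
Excess over the loudest (63.9 dB): 65.63 − 63.9 = 1.7 dB.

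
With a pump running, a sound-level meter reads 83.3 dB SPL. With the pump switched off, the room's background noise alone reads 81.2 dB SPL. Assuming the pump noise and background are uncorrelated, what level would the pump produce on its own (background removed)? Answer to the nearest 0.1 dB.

Remove the background by subtracting linear intensities:
L_src = 10·log₁₀(10^(83.3/10) − 10^(81.2/10)) = 10·log₁₀(81970000) = 79.1 dB SPL.

79.1 dB SPL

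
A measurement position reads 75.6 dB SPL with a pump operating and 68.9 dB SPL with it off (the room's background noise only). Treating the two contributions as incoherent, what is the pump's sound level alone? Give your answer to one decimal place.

74.6 dB SPL

Subtract intensities: L_src = 10·log₁₀(10^(L_total/10) − 10^(L_bg/10)).
L_src = 10·log₁₀(10^(75.6/10) − 10^(68.9/10)) = 10·log₁₀(28550000) = 74.6 dB SPL.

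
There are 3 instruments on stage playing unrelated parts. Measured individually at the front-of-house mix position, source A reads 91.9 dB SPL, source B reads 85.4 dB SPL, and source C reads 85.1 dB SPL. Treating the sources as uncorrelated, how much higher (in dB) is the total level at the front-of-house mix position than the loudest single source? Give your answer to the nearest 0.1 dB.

Incoherent sources sum as intensities:
L_total = 10·log₁₀(10^(91.9/10) + 10^(85.4/10) + 10^(85.1/10)) = 93.46 dB SPL.
Excess over the loudest (91.9 dB): 93.46 − 91.9 = 1.6 dB.

1.6 dB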